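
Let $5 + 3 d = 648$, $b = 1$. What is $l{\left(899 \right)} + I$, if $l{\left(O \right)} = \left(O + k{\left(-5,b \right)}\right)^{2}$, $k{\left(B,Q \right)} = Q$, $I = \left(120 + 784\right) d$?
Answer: $\frac{3011272}{3} \approx 1.0038 \cdot 10^{6}$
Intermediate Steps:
$d = \frac{643}{3}$ ($d = - \frac{5}{3} + \frac{1}{3} \cdot 648 = - \frac{5}{3} + 216 = \frac{643}{3} \approx 214.33$)
$I = \frac{581272}{3}$ ($I = \left(120 + 784\right) \frac{643}{3} = 904 \cdot \frac{643}{3} = \frac{581272}{3} \approx 1.9376 \cdot 10^{5}$)
$l{\left(O \right)} = \left(1 + O\right)^{2}$ ($l{\left(O \right)} = \left(O + 1\right)^{2} = \left(1 + O\right)^{2}$)
$l{\left(899 \right)} + I = \left(1 + 899\right)^{2} + \frac{581272}{3} = 900^{2} + \frac{581272}{3} = 810000 + \frac{581272}{3} = \frac{3011272}{3}$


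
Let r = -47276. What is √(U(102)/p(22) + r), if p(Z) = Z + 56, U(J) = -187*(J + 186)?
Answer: 2*I*√2026583/13 ≈ 219.01*I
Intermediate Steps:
U(J) = -34782 - 187*J (U(J) = -187*(186 + J) = -34782 - 187*J)
p(Z) = 56 + Z
√(U(102)/p(22) + r) = √((-34782 - 187*102)/(56 + 22) - 47276) = √((-34782 - 19074)/78 - 47276) = √(-53856*1/78 - 47276) = √(-8976/13 - 47276) = √(-623564/13) = 2*I*√2026583/13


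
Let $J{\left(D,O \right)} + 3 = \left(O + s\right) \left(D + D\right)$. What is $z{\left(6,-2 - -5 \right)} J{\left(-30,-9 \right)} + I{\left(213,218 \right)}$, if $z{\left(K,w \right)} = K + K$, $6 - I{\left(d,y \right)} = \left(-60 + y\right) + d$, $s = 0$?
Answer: $6079$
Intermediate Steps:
$J{\left(D,O \right)} = -3 + 2 D O$ ($J{\left(D,O \right)} = -3 + \left(O + 0\right) \left(D + D\right) = -3 + O 2 D = -3 + 2 D O$)
$I{\left(d,y \right)} = 66 - d - y$ ($I{\left(d,y \right)} = 6 - \left(\left(-60 + y\right) + d\right) = 6 - \left(-60 + d + y\right) = 66 - d - y$)
$z{\left(K,w \right)} = 2 K$
$z{\left(6,-2 - -5 \right)} J{\left(-30,-9 \right)} + I{\left(213,218 \right)} = 2 \cdot 6 \left(-3 + 2 \left(-30\right) \left(-9\right)\right) - 365 = 12 \left(-3 + 540\right) - 365 = 12 \cdot 537 - 365 = 6444 - 365 = 6079$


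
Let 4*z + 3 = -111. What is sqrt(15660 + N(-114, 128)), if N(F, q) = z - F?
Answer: 3*sqrt(6998)/2 ≈ 125.48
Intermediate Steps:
z = -57/2 (z = -3/4 + (1/4)*(-111) = -3/4 - 111/4 = -57/2 ≈ -28.500)
N(F, q) = -57/2 - F
sqrt(15660 + N(-114, 128)) = sqrt(15660 + (-57/2 - 1*(-114))) = sqrt(15660 + (-57/2 + 114)) = sqrt(15660 + 171/2) = sqrt(31491/2) = 3*sqrt(6998)/2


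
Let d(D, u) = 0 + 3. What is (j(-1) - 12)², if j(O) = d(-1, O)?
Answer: 81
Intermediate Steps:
d(D, u) = 3
j(O) = 3
(j(-1) - 12)² = (3 - 12)² = (-9)² = 81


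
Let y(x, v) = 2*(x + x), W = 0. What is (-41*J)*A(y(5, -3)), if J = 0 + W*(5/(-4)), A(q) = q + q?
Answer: 0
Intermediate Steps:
y(x, v) = 4*x (y(x, v) = 2*(2*x) = 4*x)
A(q) = 2*q
J = 0 (J = 0 + 0*(5/(-4)) = 0 + 0*(5*(-¼)) = 0 + 0*(-5/4) = 0 + 0 = 0)
(-41*J)*A(y(5, -3)) = (-41*0)*(2*(4*5)) = 0*(2*20) = 0*40 = 0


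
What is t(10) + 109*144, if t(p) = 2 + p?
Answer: 15708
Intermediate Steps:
t(10) + 109*144 = (2 + 10) + 109*144 = 12 + 15696 = 15708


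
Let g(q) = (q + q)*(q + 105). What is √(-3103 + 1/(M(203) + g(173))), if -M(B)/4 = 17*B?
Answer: 17*I*√4554594291/20596 ≈ 55.705*I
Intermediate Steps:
M(B) = -68*B
g(q) = 2*q*(105 + q) (g(q) = (2*q)*(105 + q) = 2*q*(105 + q))
√(-3103 + 1/(M(203) + g(173))) = √(-3103 + 1/(-68*203 + 2*173*(105 + 173))) = √(-3103 + 1/(-13804 + 2*173*278)) = √(-3103 + 1/(-13804 + 96188)) = √(-3103 + 1/82384) = √(-255637551/82384) = 17*I*√4554594291/20596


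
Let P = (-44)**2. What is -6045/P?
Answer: -6045/1936 ≈ -3.1224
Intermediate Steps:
P = 1936
-6045/P = -6045/1936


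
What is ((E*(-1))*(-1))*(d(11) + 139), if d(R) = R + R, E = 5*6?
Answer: 4830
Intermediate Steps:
E = 30
d(R) = 2*R
((E*(-1))*(-1))*(d(11) + 139) = ((30*(-1))*(-1))*(2*11 + 139) = (-30*(-1))*(22 + 139) = 30*161 = 4830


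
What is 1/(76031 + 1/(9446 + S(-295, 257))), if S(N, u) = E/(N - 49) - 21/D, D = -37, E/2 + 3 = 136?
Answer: 60113035/4570454170449 ≈ 1.3153e-5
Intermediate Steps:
E = 266 (E = -6 + 2*136 = -6 + 272 = 266)
S(N, u) = 21/37 + 266/(-49 + N) (S(N, u) = 266/(N - 49) - 21/(-37) = 266/(-49 + N) - 21*(-1/37) = 266/(-49 + N) + 21/37 = 21/37 + 266/(-49 + N))
1/(76031 + 1/(9446 + S(-295, 257))) = 1/(76031 + 1/(9446 + 7*(1259 + 3*(-295))/(37*(-49 - 295)))) = 1/(76031 + 1/(9446 + (7/37)*(1259 - 885)/(-344))) = 1/(76031 + 1/(9446 + (7/37)*(-1/344)*374)) = 1/(76031 + 1/(9446 - 1309/6364)) = 1/(76031 + 1/(60113035/6364)) = 1/(76031 + 6364/60113035) = 1/(4570454170449/60113035) = 60113035/4570454170449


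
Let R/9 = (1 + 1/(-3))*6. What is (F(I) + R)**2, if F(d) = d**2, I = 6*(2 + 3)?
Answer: 876096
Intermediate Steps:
R = 36 (R = 9*((1 + 1/(-3))*6) = 9*((1 + 1*(-1/3))*6) = 9*((1 - 1/3)*6) = 9*((2/3)*6) = 9*4 = 36)
I = 30 (I = 6*5 = 30)
(F(I) + R)**2 = (30**2 + 36)**2 = (900 + 36)**2 = 936**2 = 876096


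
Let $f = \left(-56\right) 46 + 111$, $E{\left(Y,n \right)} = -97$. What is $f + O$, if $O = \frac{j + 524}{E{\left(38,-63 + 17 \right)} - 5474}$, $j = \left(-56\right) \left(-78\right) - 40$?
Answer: $- \frac{13737367}{5571} \approx -2465.9$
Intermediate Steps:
$j = 4328$ ($j = 4368 - 40 = 4328$)
$f = -2465$ ($f = -2576 + 111 = -2465$)
$O = - \frac{4852}{5571}$ ($O = \frac{4328 + 524}{-97 - 5474} = \frac{4852}{-5571} = 4852 \left(- \frac{1}{5571}\right) = - \frac{4852}{5571} \approx -0.87094$)
$f + O = -2465 - \frac{4852}{5571} = - \frac{13737367}{5571}$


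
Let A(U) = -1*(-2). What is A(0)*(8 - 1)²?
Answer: 98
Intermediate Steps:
A(U) = 2
A(0)*(8 - 1)² = 2*(8 - 1)² = 2*7² = 2*49 = 98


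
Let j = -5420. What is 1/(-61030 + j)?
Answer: -1/66450 ≈ -1.5049e-5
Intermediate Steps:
1/(-61030 + j) = 1/(-61030 - 5420) = 1/(-66450) = -1/66450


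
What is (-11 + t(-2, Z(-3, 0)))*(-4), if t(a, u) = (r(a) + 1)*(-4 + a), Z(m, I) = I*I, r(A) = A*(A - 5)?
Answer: 404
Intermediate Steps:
r(A) = A*(-5 + A)
Z(m, I) = I²
t(a, u) = (1 + a*(-5 + a))*(-4 + a) (t(a, u) = (a*(-5 + a) + 1)*(-4 + a) = (1 + a*(-5 + a))*(-4 + a))
(-11 + t(-2, Z(-3, 0)))*(-4) = (-11 + (-4 + (-2)³ - 9*(-2)² + 21*(-2)))*(-4) = (-11 + (-4 - 8 - 9*4 - 42))*(-4) = (-11 + (-4 - 8 - 36 - 42))*(-4) = (-11 - 90)*(-4) = -101*(-4) = 404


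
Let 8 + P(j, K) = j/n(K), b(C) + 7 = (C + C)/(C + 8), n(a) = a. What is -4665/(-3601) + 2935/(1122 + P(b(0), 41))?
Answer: 646362890/164446867 ≈ 3.9305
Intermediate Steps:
b(C) = -7 + 2*C/(8 + C) (b(C) = -7 + (C + C)/(C + 8) = -7 + (2*C)/(8 + C) = -7 + 2*C/(8 + C))
P(j, K) = -8 + j/K
-4665/(-3601) + 2935/(1122 + P(b(0), 41)) = -4665/(-3601) + 2935/(1122 + (-8 + ((-56 - 5*0)/(8 + 0))/41)) = -4665*(-1/3601) + 2935/(1122 + (-8 + ((-56 + 0)/8)*(1/41))) = 4665/3601 + 2935/(1122 + (-8 + ((⅛)*(-56))*(1/41))) = 4665/3601 + 2935/(1122 + (-8 - 7*1/41)) = 4665/3601 + 2935/(1122 + (-8 - 7/41)) = 4665/3601 + 2935/(1122 - 335/41) = 4665/3601 + 2935/(45667/41) = 4665/3601 + 2935*(41/45667) = 4665/3601 + 120335/45667 = 646362890/164446867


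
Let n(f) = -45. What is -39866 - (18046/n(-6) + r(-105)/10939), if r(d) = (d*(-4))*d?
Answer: -19424848136/492255 ≈ -39461.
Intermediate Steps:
r(d) = -4*d**2 (r(d) = (-4*d)*d = -4*d**2)
-39866 - (18046/n(-6) + r(-105)/10939) = -39866 - (18046/(-45) - 4*(-105)**2/10939) = -39866 - (18046*(-1/45) - 4*11025*(1/10939)) = -39866 - (-18046/45 - 44100*1/10939) = -39866 - (-18046/45 - 44100/10939) = -39866 - 1*(-199389694/492255) = -39866 + 199389694/492255 = -19424848136/492255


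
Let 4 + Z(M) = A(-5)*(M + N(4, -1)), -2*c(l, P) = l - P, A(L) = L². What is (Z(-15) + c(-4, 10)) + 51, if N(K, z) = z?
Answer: -346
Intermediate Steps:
c(l, P) = P/2 - l/2 (c(l, P) = -(l - P)/2 = P/2 - l/2)
Z(M) = -29 + 25*M (Z(M) = -4 + (-5)²*(M - 1) = -4 + 25*(-1 + M) = -4 + (-25 + 25*M) = -29 + 25*M)
(Z(-15) + c(-4, 10)) + 51 = ((-29 + 25*(-15)) + ((½)*10 - ½*(-4))) + 51 = ((-29 - 375) + (5 + 2)) + 51 = (-404 + 7) + 51 = -397 + 51 = -346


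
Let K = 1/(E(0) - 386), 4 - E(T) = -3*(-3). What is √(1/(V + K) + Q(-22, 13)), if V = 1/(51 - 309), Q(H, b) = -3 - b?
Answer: I*√72209038/649 ≈ 13.093*I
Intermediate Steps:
E(T) = -5 (E(T) = 4 - (-3)*(-3) = 4 - 1*9 = 4 - 9 = -5)
V = -1/258 (V = 1/(-258) = -1/258 ≈ -0.0038760)
K = -1/391 (K = 1/(-5 - 386) = 1/(-391) = -1/391 ≈ -0.0025575)
√(1/(V + K) + Q(-22, 13)) = √(1/(-1/258 - 1/391) + (-3 - 1*13)) = √(1/(-649/100878) + (-3 - 13)) = √(-100878/649 - 16) = √(-111262/649) = I*√72209038/649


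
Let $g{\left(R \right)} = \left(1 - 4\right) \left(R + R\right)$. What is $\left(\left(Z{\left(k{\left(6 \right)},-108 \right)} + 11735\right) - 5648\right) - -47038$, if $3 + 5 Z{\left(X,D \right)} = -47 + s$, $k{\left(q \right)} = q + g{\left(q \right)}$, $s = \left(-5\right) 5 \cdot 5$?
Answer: $53090$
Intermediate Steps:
$s = -125$ ($s = \left(-25\right) 5 = -125$)
$g{\left(R \right)} = - 6 R$ ($g{\left(R \right)} = - 3 \cdot 2 R = - 6 R$)
$k{\left(q \right)} = - 5 q$ ($k{\left(q \right)} = q - 6 q = - 5 q$)
$Z{\left(X,D \right)} = -35$ ($Z{\left(X,D \right)} = - \frac{3}{5} + \frac{-47 - 125}{5} = - \frac{3}{5} + \frac{1}{5} \left(-172\right) = - \frac{3}{5} - \frac{172}{5} = -35$)
$\left(\left(Z{\left(k{\left(6 \right)},-108 \right)} + 11735\right) - 5648\right) - -47038 = \left(\left(-35 + 11735\right) - 5648\right) - -47038 = \left(11700 - 5648\right) + 47038 = 6052 + 47038 = 53090$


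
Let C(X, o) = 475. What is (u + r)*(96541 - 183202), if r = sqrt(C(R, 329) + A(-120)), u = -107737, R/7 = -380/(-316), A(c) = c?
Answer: 9336596157 - 86661*sqrt(355) ≈ 9.3350e+9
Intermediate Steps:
R = 665/79 (R = 7*(-380/(-316)) = 7*(-380*(-1/316)) = 7*(95/79) = 665/79 ≈ 8.4177)
r = sqrt(355) (r = sqrt(475 - 120) = sqrt(355) ≈ 18.841)
(u + r)*(96541 - 183202) = (-107737 + sqrt(355))*(96541 - 183202) = (-107737 + sqrt(355))*(-86661) = 9336596157 - 86661*sqrt(355)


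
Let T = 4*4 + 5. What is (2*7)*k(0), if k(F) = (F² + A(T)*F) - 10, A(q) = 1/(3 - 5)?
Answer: -140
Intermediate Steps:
T = 21 (T = 16 + 5 = 21)
A(q) = -½ (A(q) = 1/(-2) = -½)
k(F) = -10 + F² - F/2 (k(F) = (F² - F/2) - 10 = -10 + F² - F/2)
(2*7)*k(0) = (2*7)*(-10 + 0² - ½*0) = 14*(-10 + 0 + 0) = 14*(-10) = -140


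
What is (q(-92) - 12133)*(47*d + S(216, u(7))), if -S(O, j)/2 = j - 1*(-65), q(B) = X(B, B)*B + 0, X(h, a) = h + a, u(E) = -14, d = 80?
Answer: 17540110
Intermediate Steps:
X(h, a) = a + h
q(B) = 2*B**2 (q(B) = (B + B)*B + 0 = (2*B)*B + 0 = 2*B**2 + 0 = 2*B**2)
S(O, j) = -130 - 2*j (S(O, j) = -2*(j - 1*(-65)) = -2*(j + 65) = -2*(65 + j) = -130 - 2*j)
(q(-92) - 12133)*(47*d + S(216, u(7))) = (2*(-92)**2 - 12133)*(47*80 + (-130 - 2*(-14))) = (2*8464 - 12133)*(3760 + (-130 + 28)) = (16928 - 12133)*(3760 - 102) = 4795*3658 = 17540110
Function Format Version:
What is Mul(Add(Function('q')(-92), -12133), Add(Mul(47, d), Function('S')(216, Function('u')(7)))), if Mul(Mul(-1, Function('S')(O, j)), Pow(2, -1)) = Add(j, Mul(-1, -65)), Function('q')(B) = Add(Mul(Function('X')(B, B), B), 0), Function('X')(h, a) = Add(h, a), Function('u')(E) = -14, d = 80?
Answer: 17540110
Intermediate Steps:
Function('X')(h, a) = Add(a, h)
Function('q')(B) = Mul(2, Pow(B, 2)) (Function('q')(B) = Add(Mul(Add(B, B), B), 0) = Add(Mul(Mul(2, B), B), 0) = Add(Mul(2, Pow(B, 2)), 0) = Mul(2, Pow(B, 2)))
Function('S')(O, j) = Add(-130, Mul(-2, j)) (Function('S')(O, j) = Mul(-2, Add(j, Mul(-1, -65))) = Mul(-2, Add(j, 65)) = Mul(-2, Add(65, j)) = Add(-130, Mul(-2, j)))
Mul(Add(Function('q')(-92), -12133), Add(Mul(47, d), Function('S')(216, Function('u')(7)))) = Mul(Add(Mul(2, Pow(-92, 2)), -12133), Add(Mul(47, 80), Add(-130, Mul(-2, -14)))) = Mul(Add(Mul(2, 8464), -12133), Add(3760, Add(-130, 28))) = Mul(Add(16928, -12133), Add(3760, -102)) = Mul(4795, 3658) = 17540110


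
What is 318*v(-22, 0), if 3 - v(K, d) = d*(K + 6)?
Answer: 954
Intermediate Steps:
v(K, d) = 3 - d*(6 + K) (v(K, d) = 3 - d*(K + 6) = 3 - d*(6 + K))
318*v(-22, 0) = 318*(3 - 6*0 - 1*(-22)*0) = 318*(3 + 0 + 0) = 318*3 = 954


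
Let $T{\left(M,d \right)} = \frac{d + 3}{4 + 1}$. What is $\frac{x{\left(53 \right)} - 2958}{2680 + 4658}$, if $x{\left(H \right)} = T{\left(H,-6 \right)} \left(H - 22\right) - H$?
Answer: $- \frac{7574}{18345} \approx -0.41286$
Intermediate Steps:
$T{\left(M,d \right)} = \frac{3}{5} + \frac{d}{5}$ ($T{\left(M,d \right)} = \frac{3 + d}{5} = \left(3 + d\right) \frac{1}{5} = \frac{3}{5} + \frac{d}{5}$)
$x{\left(H \right)} = \frac{66}{5} - \frac{8 H}{5}$ ($x{\left(H \right)} = \left(\frac{3}{5} + \frac{1}{5} \left(-6\right)\right) \left(H - 22\right) - H = \left(\frac{3}{5} - \frac{6}{5}\right) \left(-22 + H\right) - H = - \frac{3 \left(-22 + H\right)}{5} - H = \left(\frac{66}{5} - \frac{3 H}{5}\right) - H = \frac{66}{5} - \frac{8 H}{5}$)
$\frac{x{\left(53 \right)} - 2958}{2680 + 4658} = \frac{\left(\frac{66}{5} - \frac{424}{5}\right) - 2958}{2680 + 4658} = \frac{\left(\frac{66}{5} - \frac{424}{5}\right) - 2958}{7338} = \left(- \frac{358}{5} - 2958\right) \frac{1}{7338} = \left(- \frac{15148}{5}\right) \frac{1}{7338} = - \frac{7574}{18345}$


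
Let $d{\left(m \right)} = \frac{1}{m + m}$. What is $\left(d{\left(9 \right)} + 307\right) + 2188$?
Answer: $\frac{44911}{18} \approx 2495.1$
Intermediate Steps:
$d{\left(m \right)} = \frac{1}{2 m}$
$\left(d{\left(9 \right)} + 307\right) + 2188 = \left(\frac{1}{2 \cdot 9} + 307\right) + 2188 = \left(\frac{1}{2} \cdot \frac{1}{9} + 307\right) + 2188 = \left(\frac{1}{18} + 307\right) + 2188 = \frac{5527}{18} + 2188 = \frac{44911}{18}$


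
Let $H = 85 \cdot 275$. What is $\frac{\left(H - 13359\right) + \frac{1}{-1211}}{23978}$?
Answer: $\frac{12129375}{29037358} \approx 0.41772$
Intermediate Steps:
$H = 23375$
$\frac{\left(H - 13359\right) + \frac{1}{-1211}}{23978} = \frac{\left(23375 - 13359\right) + \frac{1}{-1211}}{23978} = \left(10016 - \frac{1}{1211}\right) \frac{1}{23978} = \frac{12129375}{1211} \cdot \frac{1}{23978} = \frac{12129375}{29037358}$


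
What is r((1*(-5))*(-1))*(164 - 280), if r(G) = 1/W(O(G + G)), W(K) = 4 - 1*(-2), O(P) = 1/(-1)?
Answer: -58/3 ≈ -19.333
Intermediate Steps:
O(P) = -1
W(K) = 6 (W(K) = 4 + 2 = 6)
r(G) = ⅙ (r(G) = 1/6 = ⅙)
r((1*(-5))*(-1))*(164 - 280) = (164 - 280)/6 = (⅙)*(-116) = -58/3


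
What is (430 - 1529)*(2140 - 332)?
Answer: -1986992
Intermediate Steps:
(430 - 1529)*(2140 - 332) = -1099*1808 = -1986992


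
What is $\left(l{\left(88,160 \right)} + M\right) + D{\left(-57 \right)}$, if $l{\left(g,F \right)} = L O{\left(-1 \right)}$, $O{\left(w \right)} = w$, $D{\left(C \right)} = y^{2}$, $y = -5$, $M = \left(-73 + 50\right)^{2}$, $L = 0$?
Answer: $554$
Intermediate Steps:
$M = 529$ ($M = \left(-23\right)^{2} = 529$)
$D{\left(C \right)} = 25$ ($D{\left(C \right)} = \left(-5\right)^{2} = 25$)
$l{\left(g,F \right)} = 0$ ($l{\left(g,F \right)} = 0 \left(-1\right) = 0$)
$\left(l{\left(88,160 \right)} + M\right) + D{\left(-57 \right)} = \left(0 + 529\right) + 25 = 529 + 25 = 554$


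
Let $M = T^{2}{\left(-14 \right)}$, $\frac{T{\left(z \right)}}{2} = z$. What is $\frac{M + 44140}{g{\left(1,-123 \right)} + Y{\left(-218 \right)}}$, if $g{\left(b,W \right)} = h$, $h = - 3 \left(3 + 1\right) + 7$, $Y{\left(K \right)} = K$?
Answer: $- \frac{44924}{223} \approx -201.45$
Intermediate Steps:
$T{\left(z \right)} = 2 z$
$M = 784$ ($M = \left(2 \left(-14\right)\right)^{2} = \left(-28\right)^{2} = 784$)
$h = -5$ ($h = \left(-3\right) 4 + 7 = -12 + 7 = -5$)
$g{\left(b,W \right)} = -5$
$\frac{M + 44140}{g{\left(1,-123 \right)} + Y{\left(-218 \right)}} = \frac{784 + 44140}{-5 - 218} = \frac{44924}{-223} = 44924 \left(- \frac{1}{223}\right) = - \frac{44924}{223}$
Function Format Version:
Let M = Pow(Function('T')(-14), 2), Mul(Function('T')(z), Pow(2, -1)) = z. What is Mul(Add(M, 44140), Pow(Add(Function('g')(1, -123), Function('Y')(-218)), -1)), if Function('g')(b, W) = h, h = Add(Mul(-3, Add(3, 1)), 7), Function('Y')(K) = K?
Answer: Rational(-44924, 223) ≈ -201.45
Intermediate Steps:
Function('T')(z) = Mul(2, z)
M = 784 (M = Pow(Mul(2, -14), 2) = Pow(-28, 2) = 784)
h = -5 (h = Add(Mul(-3, 4), 7) = Add(-12, 7) = -5)
Function('g')(b, W) = -5
Mul(Add(M, 44140), Pow(Add(Function('g')(1, -123), Function('Y')(-218)), -1)) = Mul(Add(784, 44140), Pow(Add(-5, -218), -1)) = Mul(44924, Pow(-223, -1)) = Mul(44924, Rational(-1, 223)) = Rational(-44924, 223)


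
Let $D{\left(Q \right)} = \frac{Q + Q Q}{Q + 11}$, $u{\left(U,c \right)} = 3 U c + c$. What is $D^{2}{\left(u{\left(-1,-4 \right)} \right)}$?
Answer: $\frac{5184}{361} \approx 14.36$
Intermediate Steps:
$u{\left(U,c \right)} = c + 3 U c$ ($u{\left(U,c \right)} = 3 U c + c = c + 3 U c$)
$D{\left(Q \right)} = \frac{Q + Q^{2}}{11 + Q}$
$D^{2}{\left(u{\left(-1,-4 \right)} \right)} = \left(\frac{- 4 \left(1 + 3 \left(-1\right)\right) \left(1 - 4 \left(1 + 3 \left(-1\right)\right)\right)}{11 - 4 \left(1 + 3 \left(-1\right)\right)}\right)^{2} = \left(\frac{- 4 \left(1 - 3\right) \left(1 - 4 \left(1 - 3\right)\right)}{11 - 4 \left(1 - 3\right)}\right)^{2} = \left(\frac{\left(-4\right) \left(-2\right) \left(1 - -8\right)}{11 - -8}\right)^{2} = \left(\frac{8 \left(1 + 8\right)}{11 + 8}\right)^{2} = \left(8 \cdot \frac{1}{19} \cdot 9\right)^{2} = \left(\frac{72}{19}\right)^{2} = \frac{5184}{361}$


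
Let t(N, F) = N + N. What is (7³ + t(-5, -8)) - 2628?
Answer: -2295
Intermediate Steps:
t(N, F) = 2*N
(7³ + t(-5, -8)) - 2628 = (7³ + 2*(-5)) - 2628 = (343 - 10) - 2628 = 333 - 2628 = -2295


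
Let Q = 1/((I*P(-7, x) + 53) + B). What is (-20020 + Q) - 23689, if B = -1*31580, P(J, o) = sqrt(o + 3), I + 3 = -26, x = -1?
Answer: -43444562635850/993950047 + 29*sqrt(2)/993950047 ≈ -43709.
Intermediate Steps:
I = -29 (I = -3 - 26 = -29)
P(J, o) = sqrt(3 + o)
B = -31580
Q = 1/(-31527 - 29*sqrt(2)) (Q = 1/((-29*sqrt(3 - 1) + 53) - 31580) = 1/((-29*sqrt(2) + 53) - 31580) = 1/((53 - 29*sqrt(2)) - 31580) = 1/(-31527 - 29*sqrt(2)) ≈ -3.1678e-5)
(-20020 + Q) - 23689 = (-20020 + (-31527/993950047 + 29*sqrt(2)/993950047)) - 23689 = (-19898879972467/993950047 + 29*sqrt(2)/993950047) - 23689 = -43444562635850/993950047 + 29*sqrt(2)/993950047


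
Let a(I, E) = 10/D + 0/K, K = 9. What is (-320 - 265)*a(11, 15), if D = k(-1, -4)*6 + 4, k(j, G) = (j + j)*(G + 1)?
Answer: -585/4 ≈ -146.25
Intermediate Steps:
k(j, G) = 2*j*(1 + G) (k(j, G) = (2*j)*(1 + G) = 2*j*(1 + G))
D = 40 (D = (2*(-1)*(1 - 4))*6 + 4 = (2*(-1)*(-3))*6 + 4 = 6*6 + 4 = 36 + 4 = 40)
a(I, E) = ¼ (a(I, E) = 10/40 + 0/9 = 10*(1/40) + 0*(⅑) = ¼ + 0 = ¼)
(-320 - 265)*a(11, 15) = (-320 - 265)*(¼) = -585*¼ = -585/4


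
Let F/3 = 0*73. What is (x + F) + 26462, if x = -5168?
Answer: 21294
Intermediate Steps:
F = 0 (F = 3*(0*73) = 3*0 = 0)
(x + F) + 26462 = (-5168 + 0) + 26462 = -5168 + 26462 = 21294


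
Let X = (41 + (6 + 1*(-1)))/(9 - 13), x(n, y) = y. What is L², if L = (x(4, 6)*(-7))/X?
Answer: 7056/529 ≈ 13.338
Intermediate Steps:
X = -23/2 (X = (41 + (6 - 1))/(-4) = (41 + 5)*(-¼) = 46*(-¼) = -23/2 ≈ -11.500)
L = 84/23 (L = (6*(-7))/(-23/2) = -42*(-2/23) = 84/23 ≈ 3.6522)
L² = (84/23)² = 7056/529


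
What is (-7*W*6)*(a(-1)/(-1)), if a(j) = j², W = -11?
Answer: -462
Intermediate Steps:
(-7*W*6)*(a(-1)/(-1)) = (-7*(-11)*6)*((-1)²/(-1)) = (77*6)*(1*(-1)) = 462*(-1) = -462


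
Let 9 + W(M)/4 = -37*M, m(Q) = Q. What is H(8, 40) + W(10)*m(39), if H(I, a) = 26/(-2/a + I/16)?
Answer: -531596/9 ≈ -59066.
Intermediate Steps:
W(M) = -36 - 148*M (W(M) = -36 + 4*(-37*M) = -36 - 148*M)
H(I, a) = 26/(-2/a + I/16) (H(I, a) = 26/(-2/a + I*(1/16)) = 26/(-2/a + I/16))
H(8, 40) + W(10)*m(39) = 416*40/(-32 + 8*40) + (-36 - 148*10)*39 = 416*40/(-32 + 320) + (-36 - 1480)*39 = 416*40/288 - 1516*39 = 416*40*(1/288) - 59124 = 520/9 - 59124 = -531596/9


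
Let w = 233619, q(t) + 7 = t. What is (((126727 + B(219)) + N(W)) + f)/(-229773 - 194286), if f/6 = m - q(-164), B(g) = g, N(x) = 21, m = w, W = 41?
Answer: -1529707/424059 ≈ -3.6073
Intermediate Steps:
q(t) = -7 + t
m = 233619
f = 1402740 (f = 6*(233619 - (-7 - 164)) = 6*(233619 - 1*(-171)) = 6*(233619 + 171) = 6*233790 = 1402740)
(((126727 + B(219)) + N(W)) + f)/(-229773 - 194286) = (((126727 + 219) + 21) + 1402740)/(-229773 - 194286) = ((126946 + 21) + 1402740)/(-424059) = (126967 + 1402740)*(-1/424059) = 1529707*(-1/424059) = -1529707/424059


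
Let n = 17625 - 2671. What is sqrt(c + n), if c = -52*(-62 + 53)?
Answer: sqrt(15422) ≈ 124.19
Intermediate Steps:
n = 14954
c = 468 (c = -52*(-9) = 468)
sqrt(c + n) = sqrt(468 + 14954) = sqrt(15422)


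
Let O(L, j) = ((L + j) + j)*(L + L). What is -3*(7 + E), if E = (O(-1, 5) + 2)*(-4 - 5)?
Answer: -453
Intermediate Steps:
O(L, j) = 2*L*(L + 2*j) (O(L, j) = (L + 2*j)*(2*L) = 2*L*(L + 2*j))
E = 144 (E = (2*(-1)*(-1 + 2*5) + 2)*(-4 - 5) = (2*(-1)*(-1 + 10) + 2)*(-9) = (2*(-1)*9 + 2)*(-9) = (-18 + 2)*(-9) = -16*(-9) = 144)
-3*(7 + E) = -3*(7 + 144) = -3*151 = -453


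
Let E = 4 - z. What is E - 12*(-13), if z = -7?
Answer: 167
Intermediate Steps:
E = 11 (E = 4 - 1*(-7) = 4 + 7 = 11)
E - 12*(-13) = 11 - 12*(-13) = 11 + 156 = 167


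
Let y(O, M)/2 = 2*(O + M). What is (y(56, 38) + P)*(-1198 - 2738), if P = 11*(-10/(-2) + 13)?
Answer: -2259264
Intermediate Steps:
y(O, M) = 4*M + 4*O (y(O, M) = 2*(2*(O + M)) = 2*(2*(M + O)) = 2*(2*M + 2*O) = 4*M + 4*O)
P = 198 (P = 11*(-10*(-1/2) + 13) = 11*(5 + 13) = 11*18 = 198)
(y(56, 38) + P)*(-1198 - 2738) = ((4*38 + 4*56) + 198)*(-1198 - 2738) = ((152 + 224) + 198)*(-3936) = (376 + 198)*(-3936) = 574*(-3936) = -2259264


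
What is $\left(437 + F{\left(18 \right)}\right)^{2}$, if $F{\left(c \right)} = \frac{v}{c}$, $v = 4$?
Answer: $\frac{15484225}{81} \approx 1.9116 \cdot 10^{5}$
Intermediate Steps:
$F{\left(c \right)} = \frac{4}{c}$
$\left(437 + F{\left(18 \right)}\right)^{2} = \left(437 + \frac{4}{18}\right)^{2} = \left(437 + 4 \cdot \frac{1}{18}\right)^{2} = \left(437 + \frac{2}{9}\right)^{2} = \left(\frac{3935}{9}\right)^{2} = \frac{15484225}{81}$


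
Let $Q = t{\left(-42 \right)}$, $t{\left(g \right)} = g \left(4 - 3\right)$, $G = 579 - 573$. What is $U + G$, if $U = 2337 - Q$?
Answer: $2385$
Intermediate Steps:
$G = 6$
$t{\left(g \right)} = g$ ($t{\left(g \right)} = g 1 = g$)
$Q = -42$
$U = 2379$ ($U = 2337 - -42 = 2337 + 42 = 2379$)
$U + G = 2379 + 6 = 2385$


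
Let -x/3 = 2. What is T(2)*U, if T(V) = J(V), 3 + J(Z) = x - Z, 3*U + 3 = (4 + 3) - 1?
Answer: -11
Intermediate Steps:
U = 1 (U = -1 + ((4 + 3) - 1)/3 = -1 + (7 - 1)/3 = -1 + (⅓)*6 = -1 + 2 = 1)
x = -6 (x = -3*2 = -6)
J(Z) = -9 - Z (J(Z) = -3 + (-6 - Z) = -9 - Z)
T(V) = -9 - V
T(2)*U = (-9 - 1*2)*1 = (-9 - 2)*1 = -11*1 = -11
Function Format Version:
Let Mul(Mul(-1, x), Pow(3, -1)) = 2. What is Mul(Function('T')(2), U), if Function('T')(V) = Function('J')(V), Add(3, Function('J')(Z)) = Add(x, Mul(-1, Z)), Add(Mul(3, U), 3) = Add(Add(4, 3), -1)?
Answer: -11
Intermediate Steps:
U = 1 (U = Add(-1, Mul(Rational(1, 3), Add(Add(4, 3), -1))) = Add(-1, Mul(Rational(1, 3), Add(7, -1))) = Add(-1, Mul(Rational(1, 3), 6)) = Add(-1, 2) = 1)
x = -6 (x = Mul(-3, 2) = -6)
Function('J')(Z) = Add(-9, Mul(-1, Z)) (Function('J')(Z) = Add(-3, Add(-6, Mul(-1, Z))) = Add(-9, Mul(-1, Z)))
Function('T')(V) = Add(-9, Mul(-1, V))
Mul(Function('T')(2), U) = Mul(Add(-9, Mul(-1, 2)), 1) = Mul(Add(-9, -2), 1) = Mul(-11, 1) = -11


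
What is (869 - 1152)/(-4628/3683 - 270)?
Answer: 1042289/999038 ≈ 1.0433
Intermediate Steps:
(869 - 1152)/(-4628/3683 - 270) = -283/(-4628*1/3683 - 270) = -283/(-4628/3683 - 270) = -283/(-999038/3683) = -283*(-3683/999038) = 1042289/999038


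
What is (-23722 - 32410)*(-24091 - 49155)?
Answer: 4111444472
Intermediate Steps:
(-23722 - 32410)*(-24091 - 49155) = -56132*(-73246) = 4111444472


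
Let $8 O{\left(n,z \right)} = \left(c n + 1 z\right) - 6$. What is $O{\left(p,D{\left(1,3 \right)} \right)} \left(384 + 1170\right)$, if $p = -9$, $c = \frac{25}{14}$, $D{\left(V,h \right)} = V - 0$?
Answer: $- \frac{32745}{8} \approx -4093.1$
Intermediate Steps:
$D{\left(V,h \right)} = V$ ($D{\left(V,h \right)} = V + 0 = V$)
$c = \frac{25}{14}$ ($c = 25 \cdot \frac{1}{14} = \frac{25}{14} \approx 1.7857$)
$O{\left(n,z \right)} = - \frac{3}{4} + \frac{z}{8} + \frac{25 n}{112}$ ($O{\left(n,z \right)} = \frac{\left(\frac{25 n}{14} + 1 z\right) - 6}{8} = \frac{\left(\frac{25 n}{14} + z\right) - 6}{8} = \frac{\left(z + \frac{25 n}{14}\right) - 6}{8} = \frac{-6 + z + \frac{25 n}{14}}{8} = - \frac{3}{4} + \frac{z}{8} + \frac{25 n}{112}$)
$O{\left(p,D{\left(1,3 \right)} \right)} \left(384 + 1170\right) = \left(- \frac{3}{4} + \frac{1}{8} \cdot 1 + \frac{25}{112} \left(-9\right)\right) \left(384 + 1170\right) = \left(- \frac{3}{4} + \frac{1}{8} - \frac{225}{112}\right) 1554 = \left(- \frac{295}{112}\right) 1554 = - \frac{32745}{8}$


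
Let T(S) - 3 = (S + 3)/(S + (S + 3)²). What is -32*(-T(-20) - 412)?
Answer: 3571776/269 ≈ 13278.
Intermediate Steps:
T(S) = 3 + (3 + S)/(S + (3 + S)²) (T(S) = 3 + (S + 3)/(S + (S + 3)²) = 3 + (3 + S)/(S + (3 + S)²))
-32*(-T(-20) - 412) = -32*(-(3 + 3*(3 - 20)² + 4*(-20))/(-20 + (3 - 20)²) - 412) = -32*(-(3 + 3*(-17)² - 80)/(-20 + (-17)²) - 412) = -32*(-(3 + 3*289 - 80)/(-20 + 289) - 412) = -32*(-(3 + 867 - 80)/269 - 412) = -32*(-790/269 - 412) = -32*(-111618/269) = 3571776/269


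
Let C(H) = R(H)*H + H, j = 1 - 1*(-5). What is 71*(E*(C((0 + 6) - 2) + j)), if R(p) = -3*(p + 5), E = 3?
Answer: -20874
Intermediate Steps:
R(p) = -15 - 3*p (R(p) = -3*(5 + p) = -15 - 3*p)
j = 6 (j = 1 + 5 = 6)
C(H) = H + H*(-15 - 3*H) (C(H) = (-15 - 3*H)*H + H = H*(-15 - 3*H) + H = H + H*(-15 - 3*H))
71*(E*(C((0 + 6) - 2) + j)) = 71*(3*(-((0 + 6) - 2)*(14 + 3*((0 + 6) - 2)) + 6)) = 71*(3*(-(6 - 2)*(14 + 3*(6 - 2)) + 6)) = 71*(3*(-1*4*(14 + 3*4) + 6)) = 71*(3*(-1*4*(14 + 12) + 6)) = 71*(3*(-1*4*26 + 6)) = 71*(3*(-104 + 6)) = 71*(3*(-98)) = 71*(-294) = -20874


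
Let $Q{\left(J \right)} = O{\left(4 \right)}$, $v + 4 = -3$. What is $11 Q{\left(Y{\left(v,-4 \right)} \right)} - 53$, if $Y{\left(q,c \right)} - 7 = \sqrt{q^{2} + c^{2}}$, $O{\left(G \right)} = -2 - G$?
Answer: $-119$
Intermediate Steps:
$v = -7$ ($v = -4 - 3 = -7$)
$Y{\left(q,c \right)} = 7 + \sqrt{c^{2} + q^{2}}$ ($Y{\left(q,c \right)} = 7 + \sqrt{q^{2} + c^{2}} = 7 + \sqrt{c^{2} + q^{2}}$)
$Q{\left(J \right)} = -6$ ($Q{\left(J \right)} = -2 - 4 = -6$)
$11 Q{\left(Y{\left(v,-4 \right)} \right)} - 53 = 11 \left(-6\right) - 53 = -66 - 53 = -119$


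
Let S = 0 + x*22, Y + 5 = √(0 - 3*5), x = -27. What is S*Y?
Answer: 2970 - 594*I*√15 ≈ 2970.0 - 2300.6*I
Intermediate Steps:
Y = -5 + I*√15 (Y = -5 + √(0 - 3*5) = -5 + √(0 - 15) = -5 + √(-15) = -5 + I*√15 ≈ -5.0 + 3.873*I)
S = -594 (S = 0 - 27*22 = 0 - 594 = -594)
S*Y = -594*(-5 + I*√15) = 2970 - 594*I*√15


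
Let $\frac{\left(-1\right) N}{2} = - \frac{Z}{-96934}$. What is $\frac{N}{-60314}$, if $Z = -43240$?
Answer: $- \frac{21620}{1461619319} \approx -1.4792 \cdot 10^{-5}$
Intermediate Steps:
$N = \frac{43240}{48467}$ ($N = - 2 \left(- \frac{-43240}{-96934}\right) = - 2 \left(- \frac{\left(-43240\right) \left(-1\right)}{96934}\right) = - 2 \left(\left(-1\right) \frac{21620}{48467}\right) = \left(-2\right) \left(- \frac{21620}{48467}\right) = \frac{43240}{48467} \approx 0.89215$)
$\frac{N}{-60314} = \frac{43240}{48467 \left(-60314\right)} = \frac{43240}{48467} \left(- \frac{1}{60314}\right) = - \frac{21620}{1461619319}$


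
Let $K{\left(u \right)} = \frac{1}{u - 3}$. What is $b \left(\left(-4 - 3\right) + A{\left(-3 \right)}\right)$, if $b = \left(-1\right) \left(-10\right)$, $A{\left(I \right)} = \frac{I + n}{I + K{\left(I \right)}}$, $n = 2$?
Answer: $- \frac{1270}{19} \approx -66.842$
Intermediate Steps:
$K{\left(u \right)} = \frac{1}{-3 + u}$
$A{\left(I \right)} = \frac{2 + I}{I + \frac{1}{-3 + I}}$ ($A{\left(I \right)} = \frac{I + 2}{I + \frac{1}{-3 + I}} = \frac{2 + I}{I + \frac{1}{-3 + I}}$)
$b = 10$
$b \left(\left(-4 - 3\right) + A{\left(-3 \right)}\right) = 10 \left(\left(-4 - 3\right) + \frac{\left(-3 - 3\right) \left(2 - 3\right)}{1 - 3 \left(-3 - 3\right)}\right) = 10 \left(\left(-4 - 3\right) + \frac{1}{1 - -18} \left(-6\right) \left(-1\right)\right) = 10 \left(-7 + \frac{1}{1 + 18} \left(-6\right) \left(-1\right)\right) = 10 \left(-7 + \frac{1}{19} \left(-6\right) \left(-1\right)\right) = 10 \left(-7 + \frac{6}{19}\right) = 10 \left(- \frac{127}{19}\right) = - \frac{1270}{19}$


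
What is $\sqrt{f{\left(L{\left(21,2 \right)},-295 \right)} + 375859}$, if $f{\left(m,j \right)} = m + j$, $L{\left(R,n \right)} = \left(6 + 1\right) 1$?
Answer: $\sqrt{375571} \approx 612.84$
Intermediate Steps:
$L{\left(R,n \right)} = 7$ ($L{\left(R,n \right)} = 7 \cdot 1 = 7$)
$f{\left(m,j \right)} = j + m$
$\sqrt{f{\left(L{\left(21,2 \right)},-295 \right)} + 375859} = \sqrt{\left(-295 + 7\right) + 375859} = \sqrt{-288 + 375859} = \sqrt{375571}$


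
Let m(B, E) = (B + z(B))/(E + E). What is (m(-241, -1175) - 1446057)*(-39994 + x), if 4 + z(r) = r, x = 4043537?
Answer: -6802486898581476/1175 ≈ -5.7893e+12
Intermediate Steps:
z(r) = -4 + r
m(B, E) = (-4 + 2*B)/(2*E) (m(B, E) = (B + (-4 + B))/(E + E) = (-4 + 2*B)/((2*E)) = (-4 + 2*B)*(1/(2*E)) = (-4 + 2*B)/(2*E))
(m(-241, -1175) - 1446057)*(-39994 + x) = ((-2 - 241)/(-1175) - 1446057)*(-39994 + 4043537) = (-1/1175*(-243) - 1446057)*4003543 = (243/1175 - 1446057)*4003543 = -1699116732/1175*4003543 = -6802486898581476/1175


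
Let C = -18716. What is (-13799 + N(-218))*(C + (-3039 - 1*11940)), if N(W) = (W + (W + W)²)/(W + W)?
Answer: 959262955/2 ≈ 4.7963e+8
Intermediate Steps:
N(W) = (W + 4*W²)/(2*W) (N(W) = (W + (2*W)²)/((2*W)) = (W + 4*W²)*(1/(2*W)) = (W + 4*W²)/(2*W))
(-13799 + N(-218))*(C + (-3039 - 1*11940)) = (-13799 + (½ + 2*(-218)))*(-18716 + (-3039 - 1*11940)) = (-13799 + (½ - 436))*(-18716 + (-3039 - 11940)) = (-13799 - 871/2)*(-18716 - 14979) = -28469/2*(-33695) = 959262955/2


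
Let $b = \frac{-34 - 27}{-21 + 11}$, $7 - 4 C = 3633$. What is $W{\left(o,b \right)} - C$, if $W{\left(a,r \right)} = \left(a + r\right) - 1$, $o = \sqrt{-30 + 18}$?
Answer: $\frac{4558}{5} + 2 i \sqrt{3} \approx 911.6 + 3.4641 i$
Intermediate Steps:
$C = - \frac{1813}{2}$ ($C = \frac{7}{4} - \frac{3633}{4} = - \frac{1813}{2} \approx -906.5$)
$b = \frac{61}{10}$ ($b = - \frac{61}{-10} = \left(-61\right) \left(- \frac{1}{10}\right) = \frac{61}{10} \approx 6.1$)
$o = 2 i \sqrt{3}$ ($o = \sqrt{-12} = 2 i \sqrt{3} \approx 3.4641 i$)
$W{\left(a,r \right)} = -1 + a + r$
$W{\left(o,b \right)} - C = \left(-1 + 2 i \sqrt{3} + \frac{61}{10}\right) - - \frac{1813}{2} = \left(\frac{51}{10} + 2 i \sqrt{3}\right) + \frac{1813}{2} = \frac{4558}{5} + 2 i \sqrt{3}$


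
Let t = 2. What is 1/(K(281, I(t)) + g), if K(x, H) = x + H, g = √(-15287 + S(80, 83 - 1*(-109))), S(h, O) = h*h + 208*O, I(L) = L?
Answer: 283/49040 - √31049/49040 ≈ 0.0021777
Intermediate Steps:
S(h, O) = h² + 208*O
g = √31049 (g = √(-15287 + (80² + 208*(83 - 1*(-109)))) = √(-15287 + (6400 + 208*(83 + 109))) = √(-15287 + (6400 + 208*192)) = √(-15287 + (6400 + 39936)) = √(-15287 + 46336) = √31049 ≈ 176.21)
K(x, H) = H + x
1/(K(281, I(t)) + g) = 1/((2 + 281) + √31049) = 1/(283 + √31049)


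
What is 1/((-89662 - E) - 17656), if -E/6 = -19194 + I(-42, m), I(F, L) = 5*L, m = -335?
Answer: -1/232532 ≈ -4.3005e-6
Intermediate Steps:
E = 125214 (E = -6*(-19194 + 5*(-335)) = -6*(-19194 - 1675) = -6*(-20869) = 125214)
1/((-89662 - E) - 17656) = 1/((-89662 - 1*125214) - 17656) = 1/((-89662 - 125214) - 17656) = 1/(-214876 - 17656) = 1/(-232532) = -1/232532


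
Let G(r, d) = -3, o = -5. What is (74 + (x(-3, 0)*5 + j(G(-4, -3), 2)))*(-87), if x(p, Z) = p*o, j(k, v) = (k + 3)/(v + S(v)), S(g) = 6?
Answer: -12963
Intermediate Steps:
j(k, v) = (3 + k)/(6 + v) (j(k, v) = (k + 3)/(v + 6) = (3 + k)/(6 + v))
x(p, Z) = -5*p (x(p, Z) = p*(-5) = -5*p)
(74 + (x(-3, 0)*5 + j(G(-4, -3), 2)))*(-87) = (74 + (-5*(-3)*5 + (3 - 3)/(6 + 2)))*(-87) = (74 + (15*5 + 0/8))*(-87) = (74 + (75 + (⅛)*0))*(-87) = (74 + (75 + 0))*(-87) = (74 + 75)*(-87) = 149*(-87) = -12963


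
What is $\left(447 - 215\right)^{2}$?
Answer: $53824$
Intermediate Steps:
$\left(447 - 215\right)^{2} = 232^{2} = 53824$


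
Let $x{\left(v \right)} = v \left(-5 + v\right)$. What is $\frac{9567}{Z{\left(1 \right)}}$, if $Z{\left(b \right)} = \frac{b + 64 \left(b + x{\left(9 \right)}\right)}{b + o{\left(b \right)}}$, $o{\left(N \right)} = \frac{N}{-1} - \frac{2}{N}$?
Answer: $- \frac{19134}{2369} \approx -8.0768$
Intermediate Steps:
$o{\left(N \right)} = - N - \frac{2}{N}$ ($o{\left(N \right)} = N \left(-1\right) - \frac{2}{N} = - N - \frac{2}{N}$)
$Z{\left(b \right)} = - \frac{b \left(2304 + 65 b\right)}{2}$ ($Z{\left(b \right)} = \frac{b + 64 \left(b + 9 \left(-5 + 9\right)\right)}{b - \left(b + \frac{2}{b}\right)} = \frac{b + 64 \left(b + 9 \cdot 4\right)}{\left(-2\right) \frac{1}{b}} = \left(b + 64 \left(b + 36\right)\right) \left(- \frac{b}{2}\right) = \left(b + 64 \left(36 + b\right)\right) \left(- \frac{b}{2}\right) = \left(b + \left(2304 + 64 b\right)\right) \left(- \frac{b}{2}\right) = \left(2304 + 65 b\right) \left(- \frac{b}{2}\right) = - \frac{b \left(2304 + 65 b\right)}{2}$)
$\frac{9567}{Z{\left(1 \right)}} = \frac{9567}{\left(- \frac{1}{2}\right) 1 \left(2304 + 65 \cdot 1\right)} = \frac{9567}{\left(- \frac{1}{2}\right) 1 \left(2304 + 65\right)} = \frac{9567}{\left(- \frac{1}{2}\right) 1 \cdot 2369} = \frac{9567}{- \frac{2369}{2}} = 9567 \left(- \frac{2}{2369}\right) = - \frac{19134}{2369}$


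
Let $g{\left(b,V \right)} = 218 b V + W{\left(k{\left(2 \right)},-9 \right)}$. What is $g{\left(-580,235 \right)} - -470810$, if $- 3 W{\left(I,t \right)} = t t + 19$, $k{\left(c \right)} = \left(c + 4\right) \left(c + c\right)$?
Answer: $- \frac{87727870}{3} \approx -2.9243 \cdot 10^{7}$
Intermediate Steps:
$k{\left(c \right)} = 2 c \left(4 + c\right)$ ($k{\left(c \right)} = \left(4 + c\right) 2 c = 2 c \left(4 + c\right)$)
$W{\left(I,t \right)} = - \frac{19}{3} - \frac{t^{2}}{3}$ ($W{\left(I,t \right)} = - \frac{t t + 19}{3} = - \frac{t^{2} + 19}{3} = - \frac{19 + t^{2}}{3} = - \frac{19}{3} - \frac{t^{2}}{3}$)
$g{\left(b,V \right)} = - \frac{100}{3} + 218 V b$ ($g{\left(b,V \right)} = 218 b V - \left(\frac{19}{3} + \frac{\left(-9\right)^{2}}{3}\right) = 218 V b - \frac{100}{3} = - \frac{100}{3} + 218 V b$)
$g{\left(-580,235 \right)} - -470810 = \left(- \frac{100}{3} + 218 \cdot 235 \left(-580\right)\right) - -470810 = \left(- \frac{100}{3} - 29713400\right) + 470810 = - \frac{89140300}{3} + 470810 = - \frac{87727870}{3}$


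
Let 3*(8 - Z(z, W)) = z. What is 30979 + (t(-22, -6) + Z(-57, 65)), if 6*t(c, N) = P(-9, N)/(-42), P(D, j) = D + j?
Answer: 2604509/84 ≈ 31006.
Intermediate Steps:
Z(z, W) = 8 - z/3
t(c, N) = 1/28 - N/252 (t(c, N) = ((-9 + N)/(-42))/6 = ((-9 + N)*(-1/42))/6 = (3/14 - N/42)/6 = 1/28 - N/252)
30979 + (t(-22, -6) + Z(-57, 65)) = 30979 + ((1/28 - 1/252*(-6)) + (8 - 1/3*(-57))) = 30979 + ((1/28 + 1/42) + (8 + 19)) = 30979 + (5/84 + 27) = 30979 + 2273/84 = 2604509/84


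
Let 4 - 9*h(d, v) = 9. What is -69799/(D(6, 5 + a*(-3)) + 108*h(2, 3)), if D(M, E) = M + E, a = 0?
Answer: 69799/49 ≈ 1424.5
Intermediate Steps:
h(d, v) = -5/9 (h(d, v) = 4/9 - 1/9*9 = 4/9 - 1 = -5/9)
D(M, E) = E + M
-69799/(D(6, 5 + a*(-3)) + 108*h(2, 3)) = -69799/(((5 + 0*(-3)) + 6) + 108*(-5/9)) = -69799/(((5 + 0) + 6) - 60) = -69799/((5 + 6) - 60) = -69799/(11 - 60) = -69799/(-49) = -69799*(-1/49) = 69799/49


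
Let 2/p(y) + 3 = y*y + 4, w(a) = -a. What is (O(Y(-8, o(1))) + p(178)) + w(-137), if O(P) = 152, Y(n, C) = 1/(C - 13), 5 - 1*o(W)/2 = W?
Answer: 9156967/31685 ≈ 289.00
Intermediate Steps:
o(W) = 10 - 2*W
Y(n, C) = 1/(-13 + C)
p(y) = 2/(1 + y**2) (p(y) = 2/(-3 + (y*y + 4)) = 2/(-3 + (y**2 + 4)) = 2/(-3 + (4 + y**2)) = 2/(1 + y**2))
(O(Y(-8, o(1))) + p(178)) + w(-137) = (152 + 2/(1 + 178**2)) - 1*(-137) = (152 + 2/(1 + 31684)) + 137 = (152 + 2/31685) + 137 = 4816122/31685 + 137 = 9156967/31685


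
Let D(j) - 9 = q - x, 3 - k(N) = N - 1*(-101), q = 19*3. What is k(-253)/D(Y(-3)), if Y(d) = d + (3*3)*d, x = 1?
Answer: 31/13 ≈ 2.3846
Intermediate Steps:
q = 57
Y(d) = 10*d (Y(d) = d + 9*d = 10*d)
k(N) = -98 - N (k(N) = 3 - (N - 1*(-101)) = 3 - (N + 101) = 3 - (101 + N) = 3 + (-101 - N) = -98 - N)
D(j) = 65 (D(j) = 9 + (57 - 1*1) = 9 + (57 - 1) = 9 + 56 = 65)
k(-253)/D(Y(-3)) = (-98 - 1*(-253))/65 = (-98 + 253)*(1/65) = 155*(1/65) = 31/13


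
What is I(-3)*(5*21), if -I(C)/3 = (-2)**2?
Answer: -1260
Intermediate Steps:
I(C) = -12 (I(C) = -3*(-2)**2 = -3*4 = -12)
I(-3)*(5*21) = -60*21 = -12*105 = -1260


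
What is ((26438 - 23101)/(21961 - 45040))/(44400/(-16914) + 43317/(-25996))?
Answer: 244544449988/7257907529817 ≈ 0.033693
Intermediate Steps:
((26438 - 23101)/(21961 - 45040))/(44400/(-16914) + 43317/(-25996)) = (3337/(-23079))/(44400*(-1/16914) + 43317*(-1/25996)) = (3337*(-1/23079))/(-7400/2819 - 43317/25996) = -3337/(23079*(-314481023/73282724)) = -3337/23079*(-73282724/314481023) = 244544449988/7257907529817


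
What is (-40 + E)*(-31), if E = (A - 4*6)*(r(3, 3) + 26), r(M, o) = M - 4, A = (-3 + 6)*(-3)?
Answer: 26815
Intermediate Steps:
A = -9 (A = 3*(-3) = -9)
r(M, o) = -4 + M
E = -825 (E = (-9 - 4*6)*((-4 + 3) + 26) = (-9 - 24)*(-1 + 26) = -33*25 = -825)
(-40 + E)*(-31) = (-40 - 825)*(-31) = -865*(-31) = 26815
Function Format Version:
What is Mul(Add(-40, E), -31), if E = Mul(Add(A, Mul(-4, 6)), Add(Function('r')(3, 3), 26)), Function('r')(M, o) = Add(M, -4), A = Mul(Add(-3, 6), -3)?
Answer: 26815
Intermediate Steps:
A = -9 (A = Mul(3, -3) = -9)
Function('r')(M, o) = Add(-4, M)
E = -825 (E = Mul(Add(-9, Mul(-4, 6)), Add(Add(-4, 3), 26)) = Mul(Add(-9, -24), Add(-1, 26)) = Mul(-33, 25) = -825)
Mul(Add(-40, E), -31) = Mul(Add(-40, -825), -31) = Mul(-865, -31) = 26815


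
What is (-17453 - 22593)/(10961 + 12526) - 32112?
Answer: -754254590/23487 ≈ -32114.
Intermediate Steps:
(-17453 - 22593)/(10961 + 12526) - 32112 = -40046/23487 - 32112 = -754254590/23487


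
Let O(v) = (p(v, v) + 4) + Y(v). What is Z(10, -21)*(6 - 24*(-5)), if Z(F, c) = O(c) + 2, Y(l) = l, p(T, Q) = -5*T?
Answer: 11340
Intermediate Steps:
O(v) = 4 - 4*v (O(v) = (-5*v + 4) + v = (4 - 5*v) + v = 4 - 4*v)
Z(F, c) = 6 - 4*c (Z(F, c) = (4 - 4*c) + 2 = 6 - 4*c)
Z(10, -21)*(6 - 24*(-5)) = (6 - 4*(-21))*(6 - 24*(-5)) = (6 + 84)*(6 + 120) = 90*126 = 11340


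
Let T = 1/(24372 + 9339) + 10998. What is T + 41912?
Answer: 1783649011/33711 ≈ 52910.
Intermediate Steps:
T = 370753579/33711 (T = 1/33711 + 10998 = 370753579/33711 ≈ 10998.)
T + 41912 = 370753579/33711 + 41912 = 1783649011/33711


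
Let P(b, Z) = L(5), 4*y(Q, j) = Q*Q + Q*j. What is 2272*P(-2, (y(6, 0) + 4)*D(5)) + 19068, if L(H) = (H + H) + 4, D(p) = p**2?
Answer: 50876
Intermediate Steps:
y(Q, j) = Q**2/4 + Q*j/4 (y(Q, j) = (Q*Q + Q*j)/4 = (Q**2 + Q*j)/4 = Q**2/4 + Q*j/4)
L(H) = 4 + 2*H (L(H) = 2*H + 4 = 4 + 2*H)
P(b, Z) = 14 (P(b, Z) = 4 + 2*5 = 4 + 10 = 14)
2272*P(-2, (y(6, 0) + 4)*D(5)) + 19068 = 2272*14 + 19068 = 31808 + 19068 = 50876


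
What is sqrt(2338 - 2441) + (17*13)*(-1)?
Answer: -221 + I*sqrt(103) ≈ -221.0 + 10.149*I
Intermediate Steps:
sqrt(2338 - 2441) + (17*13)*(-1) = sqrt(-103) + 221*(-1) = I*sqrt(103) - 221 = -221 + I*sqrt(103)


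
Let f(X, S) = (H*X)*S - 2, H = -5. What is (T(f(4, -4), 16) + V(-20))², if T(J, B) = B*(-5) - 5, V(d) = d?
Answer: 11025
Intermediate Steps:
f(X, S) = -2 - 5*S*X (f(X, S) = (-5*X)*S - 2 = -5*S*X - 2 = -2 - 5*S*X)
T(J, B) = -5 - 5*B (T(J, B) = -5*B - 5 = -5 - 5*B)
(T(f(4, -4), 16) + V(-20))² = ((-5 - 5*16) - 20)² = ((-5 - 80) - 20)² = (-85 - 20)² = (-105)² = 11025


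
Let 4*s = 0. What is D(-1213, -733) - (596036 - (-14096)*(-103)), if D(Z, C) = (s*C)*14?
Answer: 855852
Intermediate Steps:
s = 0 (s = (¼)*0 = 0)
D(Z, C) = 0 (D(Z, C) = (0*C)*14 = 0*14 = 0)
D(-1213, -733) - (596036 - (-14096)*(-103)) = 0 - (596036 - (-14096)*(-103)) = 0 - (596036 - 1*1451888) = 0 - (596036 - 1451888) = 0 - 1*(-855852) = 0 + 855852 = 855852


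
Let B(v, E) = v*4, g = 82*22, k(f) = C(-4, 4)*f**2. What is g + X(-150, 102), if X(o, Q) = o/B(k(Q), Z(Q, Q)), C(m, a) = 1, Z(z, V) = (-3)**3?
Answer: 12512519/6936 ≈ 1804.0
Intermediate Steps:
Z(z, V) = -27
k(f) = f**2 (k(f) = 1*f**2 = f**2)
g = 1804
B(v, E) = 4*v
X(o, Q) = o/(4*Q**2) (X(o, Q) = o/((4*Q**2)) = o*(1/(4*Q**2)) = o/(4*Q**2))
g + X(-150, 102) = 1804 + (1/4)*(-150)/102**2 = 1804 + (1/4)*(-150)*(1/10404) = 1804 - 25/6936 = 12512519/6936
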